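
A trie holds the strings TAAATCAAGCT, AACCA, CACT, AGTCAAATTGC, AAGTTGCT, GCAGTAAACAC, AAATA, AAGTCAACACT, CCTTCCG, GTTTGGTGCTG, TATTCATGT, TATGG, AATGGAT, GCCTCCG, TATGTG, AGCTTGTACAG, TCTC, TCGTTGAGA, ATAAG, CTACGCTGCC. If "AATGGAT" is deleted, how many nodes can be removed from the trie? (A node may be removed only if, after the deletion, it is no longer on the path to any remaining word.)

A node on "AATGGAT"'s path can go only if nothing else ends at it or branches off below it.
The suffix "TGGAT" (5 nodes) is used only by "AATGGAT"; the node for "AA" still has the child "C", so pruning stops there.
Nodes removed: 5

5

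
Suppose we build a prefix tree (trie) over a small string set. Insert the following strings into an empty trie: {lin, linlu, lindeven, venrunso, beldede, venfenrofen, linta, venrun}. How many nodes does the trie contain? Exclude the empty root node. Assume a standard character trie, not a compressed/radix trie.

Trie structure (* marks end of a word):
(root)
├─ b
│  └─ e
│     └─ l
│        └─ d
│           └─ e
│              └─ d
│                 └─ e *
├─ l
│  └─ i
│     └─ n *
│        ├─ d
│        │  └─ e
│        │     └─ v
│        │        └─ e
│        │           └─ n *
│        ├─ l
│        │  └─ u *
│        └─ t
│           └─ a *
└─ v
   └─ e
      └─ n
         ├─ f
         │  └─ e
         │     └─ n
         │        └─ r
         │           └─ o
         │              └─ f
         │                 └─ e
         │                    └─ n *
         └─ r
            └─ u
               └─ n *
                  └─ s
                     └─ o *
Counting every labelled node above: 35.

35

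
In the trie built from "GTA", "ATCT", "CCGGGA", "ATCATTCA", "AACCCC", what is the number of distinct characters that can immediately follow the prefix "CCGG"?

Walk "CCGG" from the root, arriving at one node.
Distinct next characters after "CCGG": G.
That node has 1 child edge.

1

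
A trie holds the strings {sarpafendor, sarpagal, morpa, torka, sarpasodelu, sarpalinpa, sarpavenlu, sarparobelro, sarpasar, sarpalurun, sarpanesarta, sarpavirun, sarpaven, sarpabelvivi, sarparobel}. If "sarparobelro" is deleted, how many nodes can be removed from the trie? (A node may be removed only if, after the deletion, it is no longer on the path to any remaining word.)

2

A node on "sarparobelro"'s path can go only if nothing else ends at it or branches off below it.
The suffix "ro" (2 nodes) is used only by "sarparobelro"; "sarparobel" is itself a stored word, so pruning stops there.
Nodes removed: 2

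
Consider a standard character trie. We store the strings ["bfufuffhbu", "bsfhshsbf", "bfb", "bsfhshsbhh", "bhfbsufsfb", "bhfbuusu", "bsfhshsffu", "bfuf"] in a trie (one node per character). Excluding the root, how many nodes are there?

37

Trie structure (* marks end of a word):
(root)
└─ b
   ├─ f
   │  ├─ b *
   │  └─ u
   │     └─ f *
   │        └─ u
   │           └─ f
   │              └─ f
   │                 └─ h
   │                    └─ b
   │                       └─ u *
   ├─ h
   │  └─ f
   │     └─ b
   │        ├─ s
   │        │  └─ u
   │        │     └─ f
   │        │        └─ s
   │        │           └─ f
   │        │              └─ b *
   │        └─ u
   │           └─ u
   │              └─ s
   │                 └─ u *
   └─ s
      └─ f
         └─ h
            └─ s
               └─ h
                  └─ s
                     ├─ b
                     │  ├─ f *
                     │  └─ h
                     │     └─ h *
                     └─ f
                        └─ f
                           └─ u *
Counting every labelled node above: 37.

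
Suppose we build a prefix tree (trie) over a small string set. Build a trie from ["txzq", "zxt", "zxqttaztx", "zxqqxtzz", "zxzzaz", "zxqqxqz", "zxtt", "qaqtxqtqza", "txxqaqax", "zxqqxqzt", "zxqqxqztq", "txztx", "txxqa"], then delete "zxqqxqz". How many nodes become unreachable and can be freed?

Walk "zxqqxqz" from the leaf back toward the root, removing each node that no remaining word uses.
Every node on "zxqqxqz" is still needed (e.g. by "zxqqxqzt"), so nothing is freed.
Nodes removed: 0

0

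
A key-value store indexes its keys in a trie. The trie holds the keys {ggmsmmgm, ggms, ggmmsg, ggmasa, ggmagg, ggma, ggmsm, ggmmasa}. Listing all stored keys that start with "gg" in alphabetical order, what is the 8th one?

Words with prefix "gg", in lexicographic order: "ggma", "ggmagg", "ggmasa", "ggmmasa", "ggmmsg", "ggms", "ggmsm", "ggmsmmgm"
Position 8: ggmsmmgm

ggmsmmgm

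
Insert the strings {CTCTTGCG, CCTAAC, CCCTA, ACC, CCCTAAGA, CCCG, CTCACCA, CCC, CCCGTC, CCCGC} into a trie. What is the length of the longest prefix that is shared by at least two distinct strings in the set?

5

The deepest shared node is where two words last agree before diverging.
"CCCTA" and "CCCTAAGA" agree on "CCCTA" (5 characters) before diverging; nothing deeper is shared.
Longest shared-prefix length: 5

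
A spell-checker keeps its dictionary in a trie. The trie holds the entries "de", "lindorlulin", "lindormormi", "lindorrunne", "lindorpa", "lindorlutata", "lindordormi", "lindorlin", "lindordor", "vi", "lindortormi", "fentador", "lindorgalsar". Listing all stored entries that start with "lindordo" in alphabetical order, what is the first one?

lindordor

DFS of the "lindordo" subtree visits, in order: "lindordor", "lindordormi"
The 1st is lindordor.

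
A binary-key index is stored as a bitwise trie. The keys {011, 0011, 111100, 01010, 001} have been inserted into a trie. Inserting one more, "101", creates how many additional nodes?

2

Walking "101" from the root, the first 1 characters ("1") follow existing edges; "0" is the first miss.
Each of the 2 remaining characters creates one node.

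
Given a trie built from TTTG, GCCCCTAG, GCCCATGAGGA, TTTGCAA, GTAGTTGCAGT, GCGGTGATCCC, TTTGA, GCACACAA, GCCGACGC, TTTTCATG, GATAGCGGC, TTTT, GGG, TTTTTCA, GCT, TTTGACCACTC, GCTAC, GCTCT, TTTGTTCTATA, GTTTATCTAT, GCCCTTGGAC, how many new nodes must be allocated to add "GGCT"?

"GG" is already a path in the trie; the remaining "CT" must be added.
New nodes needed: |"GGCT"| − 2 = 4 − 2 = 2.

2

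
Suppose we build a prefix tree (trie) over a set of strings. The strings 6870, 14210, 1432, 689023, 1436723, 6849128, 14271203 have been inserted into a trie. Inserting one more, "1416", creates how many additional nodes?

2

Walking "1416" from the root, the first 2 characters ("14") follow existing edges; "1" is the first miss.
Each of the 2 remaining characters creates one node.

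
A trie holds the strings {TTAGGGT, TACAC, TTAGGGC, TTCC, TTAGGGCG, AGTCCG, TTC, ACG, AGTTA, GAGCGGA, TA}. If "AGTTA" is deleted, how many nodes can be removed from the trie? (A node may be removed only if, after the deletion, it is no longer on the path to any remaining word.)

After clearing the end-marker at "AGTTA", prune upward until reaching a node still needed by another word.
The suffix "TA" (2 nodes) is used only by "AGTTA"; the node for "AGT" still has the child "C", so pruning stops there.
Nodes removed: 2

2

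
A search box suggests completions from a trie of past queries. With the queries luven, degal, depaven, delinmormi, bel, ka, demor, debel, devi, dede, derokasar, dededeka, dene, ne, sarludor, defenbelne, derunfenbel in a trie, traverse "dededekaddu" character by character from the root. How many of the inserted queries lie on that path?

2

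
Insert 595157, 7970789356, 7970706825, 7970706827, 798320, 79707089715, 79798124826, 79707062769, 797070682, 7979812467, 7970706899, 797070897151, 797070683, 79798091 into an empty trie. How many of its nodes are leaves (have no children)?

12

A leaf is a node with no children — equivalently, the end of a word that is not a proper prefix of any other stored word.
Those words: "595157", "79707062769", "7970706825", "7970706827", "797070683", "7970706899", "797070897151", "7970789356", "79798091", "7979812467", "79798124826", "798320"
Leaf count: 12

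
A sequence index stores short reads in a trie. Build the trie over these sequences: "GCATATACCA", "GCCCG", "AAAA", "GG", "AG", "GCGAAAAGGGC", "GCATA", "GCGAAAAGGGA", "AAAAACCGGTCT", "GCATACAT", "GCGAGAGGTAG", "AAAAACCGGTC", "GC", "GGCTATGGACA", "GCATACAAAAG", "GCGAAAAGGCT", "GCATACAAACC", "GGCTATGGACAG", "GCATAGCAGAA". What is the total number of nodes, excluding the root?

For each word, the new-node count is its length minus the longest prefix already in the trie:
  "GCATATACCA" → 10 new (G, C, A, T, A, T, A, C, C, A)
  "GCCCG" → prefix "GC" already present; 3 new (C, C, G)
  "AAAA" → 4 new (A, A, A, A)
  "GG" → prefix "G" already present; 1 new (G)
  "AG" → prefix "A" already present; 1 new (G)
  "GCGAAAAGGGC" → prefix "GC" already present; 9 new (G, A, A, A, A, G, G, G, C)
  "GCATA" → prefix "GCATA" already present; 0 new (none)
  "GCGAAAAGGGA" → prefix "GCGAAAAGGG" already present; 1 new (A)
  "AAAAACCGGTCT" → prefix "AAAA" already present; 8 new (A, C, C, G, G, T, C, T)
  "GCATACAT" → prefix "GCATA" already present; 3 new (C, A, T)
  "GCGAGAGGTAG" → prefix "GCGA" already present; 7 new (G, A, G, G, T, A, G)
  "AAAAACCGGTC" → prefix "AAAAACCGGTC" already present; 0 new (none)
  "GC" → prefix "GC" already present; 0 new (none)
  "GGCTATGGACA" → prefix "GG" already present; 9 new (C, T, A, T, G, G, A, C, A)
  "GCATACAAAAG" → prefix "GCATACA" already present; 4 new (A, A, A, G)
  "GCGAAAAGGCT" → prefix "GCGAAAAGG" already present; 2 new (C, T)
  "GCATACAAACC" → prefix "GCATACAAA" already present; 2 new (C, C)
  "GGCTATGGACAG" → prefix "GGCTATGGACA" already present; 1 new (G)
  "GCATAGCAGAA" → prefix "GCATA" already present; 6 new (G, C, A, G, A, A)
Total nodes = 10 + 3 + 4 + 1 + 1 + 9 + 0 + 1 + 8 + 3 + 7 + 0 + 0 + 9 + 4 + 2 + 2 + 1 + 6 = 71

71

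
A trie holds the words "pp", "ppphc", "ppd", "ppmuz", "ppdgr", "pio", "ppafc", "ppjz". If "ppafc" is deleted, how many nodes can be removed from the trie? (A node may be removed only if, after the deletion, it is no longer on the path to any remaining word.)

After clearing the end-marker at "ppafc", prune upward until reaching a node still needed by another word.
The suffix "afc" (3 nodes) is used only by "ppafc"; the node for "pp" still has the child "p", so pruning stops there.
Nodes removed: 3

3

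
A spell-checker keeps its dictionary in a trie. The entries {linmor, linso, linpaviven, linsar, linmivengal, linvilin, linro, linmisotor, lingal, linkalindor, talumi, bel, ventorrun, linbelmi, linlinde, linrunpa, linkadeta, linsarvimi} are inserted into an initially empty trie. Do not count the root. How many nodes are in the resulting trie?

Trace insertions, counting only characters that open a new branch:
  "linmor" → 6 new (l, i, n, m, o, r)
  "linso" → prefix "lin" already present; 2 new (s, o)
  "linpaviven" → prefix "lin" already present; 7 new (p, a, v, i, v, e, n)
  "linsar" → prefix "lins" already present; 2 new (a, r)
  "linmivengal" → prefix "linm" already present; 7 new (i, v, e, n, g, a, l)
  "linvilin" → prefix "lin" already present; 5 new (v, i, l, i, n)
  "linro" → prefix "lin" already present; 2 new (r, o)
  "linmisotor" → prefix "linmi" already present; 5 new (s, o, t, o, r)
  "lingal" → prefix "lin" already present; 3 new (g, a, l)
  "linkalindor" → prefix "lin" already present; 8 new (k, a, l, i, n, d, o, r)
  "talumi" → 6 new (t, a, l, u, m, i)
  "bel" → 3 new (b, e, l)
  "ventorrun" → 9 new (v, e, n, t, o, r, r, u, n)
  "linbelmi" → prefix "lin" already present; 5 new (b, e, l, m, i)
  "linlinde" → prefix "lin" already present; 5 new (l, i, n, d, e)
  "linrunpa" → prefix "linr" already present; 4 new (u, n, p, a)
  "linkadeta" → prefix "linka" already present; 4 new (d, e, t, a)
  "linsarvimi" → prefix "linsar" already present; 4 new (v, i, m, i)
Total nodes = 6 + 2 + 7 + 2 + 7 + 5 + 2 + 5 + 3 + 8 + 6 + 3 + 9 + 5 + 5 + 4 + 4 + 4 = 87

87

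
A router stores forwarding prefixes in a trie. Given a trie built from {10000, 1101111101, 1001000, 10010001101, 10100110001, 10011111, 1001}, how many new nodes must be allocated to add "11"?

Every character of "11" already lies on an existing path (it is a prefix of some stored word).
No new nodes are needed: 0.

0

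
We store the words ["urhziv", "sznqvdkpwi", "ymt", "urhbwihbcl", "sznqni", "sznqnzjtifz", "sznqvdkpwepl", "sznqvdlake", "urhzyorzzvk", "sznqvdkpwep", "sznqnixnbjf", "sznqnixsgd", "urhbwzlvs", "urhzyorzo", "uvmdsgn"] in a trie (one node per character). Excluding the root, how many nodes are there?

67

For each word, the new-node count is its length minus the longest prefix already in the trie:
  "urhziv" → 6 new (u, r, h, z, i, v)
  "sznqvdkpwi" → 10 new (s, z, n, q, v, d, k, p, w, i)
  "ymt" → 3 new (y, m, t)
  "urhbwihbcl" → prefix "urh" already present; 7 new (b, w, i, h, b, c, l)
  "sznqni" → prefix "sznq" already present; 2 new (n, i)
  "sznqnzjtifz" → prefix "sznqn" already present; 6 new (z, j, t, i, f, z)
  "sznqvdkpwepl" → prefix "sznqvdkpw" already present; 3 new (e, p, l)
  "sznqvdlake" → prefix "sznqvd" already present; 4 new (l, a, k, e)
  "urhzyorzzvk" → prefix "urhz" already present; 7 new (y, o, r, z, z, v, k)
  "sznqvdkpwep" → prefix "sznqvdkpwep" already present; 0 new (none)
  "sznqnixnbjf" → prefix "sznqni" already present; 5 new (x, n, b, j, f)
  "sznqnixsgd" → prefix "sznqnix" already present; 3 new (s, g, d)
  "urhbwzlvs" → prefix "urhbw" already present; 4 new (z, l, v, s)
  "urhzyorzo" → prefix "urhzyorz" already present; 1 new (o)
  "uvmdsgn" → prefix "u" already present; 6 new (v, m, d, s, g, n)
Total nodes = 6 + 10 + 3 + 7 + 2 + 6 + 3 + 4 + 7 + 0 + 5 + 3 + 4 + 1 + 6 = 67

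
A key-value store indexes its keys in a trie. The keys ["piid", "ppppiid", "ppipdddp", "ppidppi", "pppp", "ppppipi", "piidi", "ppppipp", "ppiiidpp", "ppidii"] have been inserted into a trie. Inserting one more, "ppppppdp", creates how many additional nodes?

4

Walking "ppppppdp" from the root, the first 4 characters ("pppp") follow existing edges; "p" is the first miss.
Each of the 4 remaining characters creates one node.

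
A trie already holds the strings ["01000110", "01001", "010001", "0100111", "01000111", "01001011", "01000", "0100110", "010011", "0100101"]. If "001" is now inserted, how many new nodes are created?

The longest prefix of "001" already in the trie is "0" (length 1).
Each of the 2 remaining characters creates one node.

2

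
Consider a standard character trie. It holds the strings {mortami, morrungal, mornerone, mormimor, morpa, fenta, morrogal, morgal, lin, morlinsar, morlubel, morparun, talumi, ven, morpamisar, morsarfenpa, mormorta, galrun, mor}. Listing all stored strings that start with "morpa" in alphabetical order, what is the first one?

morpa

Words with prefix "morpa", in lexicographic order: "morpa", "morpamisar", "morparun"
Position 1: morpa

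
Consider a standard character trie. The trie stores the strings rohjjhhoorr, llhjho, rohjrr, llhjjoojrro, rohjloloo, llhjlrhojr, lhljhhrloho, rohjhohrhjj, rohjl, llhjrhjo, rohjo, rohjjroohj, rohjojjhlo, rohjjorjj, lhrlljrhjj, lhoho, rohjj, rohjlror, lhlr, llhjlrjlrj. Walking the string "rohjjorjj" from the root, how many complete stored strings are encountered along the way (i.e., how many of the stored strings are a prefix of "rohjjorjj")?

Walk "rohjjorjj" from the root; an end-of-word marker is hit whenever a stored word is a prefix of "rohjjorjj".
Prefixes of the query that are stored words: "rohjj", "rohjjorjj"
Count: 2

2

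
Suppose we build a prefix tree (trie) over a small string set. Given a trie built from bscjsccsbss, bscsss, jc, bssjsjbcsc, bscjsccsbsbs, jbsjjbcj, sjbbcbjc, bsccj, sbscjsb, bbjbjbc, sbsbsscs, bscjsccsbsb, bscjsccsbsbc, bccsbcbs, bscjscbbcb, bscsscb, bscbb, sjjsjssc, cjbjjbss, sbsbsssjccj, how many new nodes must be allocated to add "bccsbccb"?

Walking "bccsbccb" from the root, the first 6 characters ("bccsbc") follow existing edges; "c" is the first miss.
So 8 − 6 = 2 new nodes.

2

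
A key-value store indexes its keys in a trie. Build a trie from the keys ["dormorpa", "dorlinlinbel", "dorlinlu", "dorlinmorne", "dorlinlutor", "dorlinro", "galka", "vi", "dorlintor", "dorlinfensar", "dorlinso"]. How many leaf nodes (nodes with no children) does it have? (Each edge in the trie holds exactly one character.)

A leaf is a node with no children — equivalently, the end of a word that is not a proper prefix of any other stored word.
Those words: "dorlinfensar", "dorlinlinbel", "dorlinlutor", "dorlinmorne", "dorlinro", "dorlinso", "dorlintor", "dormorpa", "galka", "vi"
Leaf count: 10

10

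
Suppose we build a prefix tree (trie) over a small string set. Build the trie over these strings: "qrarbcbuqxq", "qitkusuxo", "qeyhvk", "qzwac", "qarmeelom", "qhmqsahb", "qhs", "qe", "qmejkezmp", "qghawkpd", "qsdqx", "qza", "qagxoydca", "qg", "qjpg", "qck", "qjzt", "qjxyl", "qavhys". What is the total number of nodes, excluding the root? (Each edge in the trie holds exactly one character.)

Trace insertions, counting only characters that open a new branch:
  "qrarbcbuqxq" → 11 new (q, r, a, r, b, c, b, u, q, x, q)
  "qitkusuxo" → prefix "q" already present; 8 new (i, t, k, u, s, u, x, o)
  "qeyhvk" → prefix "q" already present; 5 new (e, y, h, v, k)
  "qzwac" → prefix "q" already present; 4 new (z, w, a, c)
  "qarmeelom" → prefix "q" already present; 8 new (a, r, m, e, e, l, o, m)
  "qhmqsahb" → prefix "q" already present; 7 new (h, m, q, s, a, h, b)
  "qhs" → prefix "qh" already present; 1 new (s)
  "qe" → prefix "qe" already present; 0 new (none)
  "qmejkezmp" → prefix "q" already present; 8 new (m, e, j, k, e, z, m, p)
  "qghawkpd" → prefix "q" already present; 7 new (g, h, a, w, k, p, d)
  "qsdqx" → prefix "q" already present; 4 new (s, d, q, x)
  "qza" → prefix "qz" already present; 1 new (a)
  "qagxoydca" → prefix "qa" already present; 7 new (g, x, o, y, d, c, a)
  "qg" → prefix "qg" already present; 0 new (none)
  "qjpg" → prefix "q" already present; 3 new (j, p, g)
  "qck" → prefix "q" already present; 2 new (c, k)
  "qjzt" → prefix "qj" already present; 2 new (z, t)
  "qjxyl" → prefix "qj" already present; 3 new (x, y, l)
  "qavhys" → prefix "qa" already present; 4 new (v, h, y, s)
Total nodes = 11 + 8 + 5 + 4 + 8 + 7 + 1 + 0 + 8 + 7 + 4 + 1 + 7 + 0 + 3 + 2 + 2 + 3 + 4 = 85

85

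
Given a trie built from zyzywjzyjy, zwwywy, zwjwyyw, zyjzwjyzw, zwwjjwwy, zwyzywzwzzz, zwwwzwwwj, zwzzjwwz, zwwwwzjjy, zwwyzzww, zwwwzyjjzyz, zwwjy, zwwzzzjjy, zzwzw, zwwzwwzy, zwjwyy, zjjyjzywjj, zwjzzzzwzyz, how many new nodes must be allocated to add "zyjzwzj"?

"zyjzw" is already a path in the trie; the remaining "zj" must be added.
Each of the 2 remaining characters creates one node.

2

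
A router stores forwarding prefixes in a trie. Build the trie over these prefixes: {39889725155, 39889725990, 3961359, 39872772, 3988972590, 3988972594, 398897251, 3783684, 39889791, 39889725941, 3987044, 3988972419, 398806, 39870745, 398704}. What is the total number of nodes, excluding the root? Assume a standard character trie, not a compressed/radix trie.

Count nodes per top-level branch (shared prefixes stored once):
  '3'-branch (3783684, 3961359, 398704, 3987044, 39870745, 39872772, 398806, 3988972419, 398897251, 39889725155, 3988972590, 3988972594, 39889725941, 39889725990, 39889791): 46 nodes
Sum: 46

46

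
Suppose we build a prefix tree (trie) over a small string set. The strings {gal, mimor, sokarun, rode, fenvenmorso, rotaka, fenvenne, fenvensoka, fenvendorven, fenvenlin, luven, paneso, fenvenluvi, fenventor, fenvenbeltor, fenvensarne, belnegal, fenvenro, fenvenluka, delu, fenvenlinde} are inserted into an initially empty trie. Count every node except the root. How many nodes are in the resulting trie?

Trace insertions, counting only characters that open a new branch:
  "gal" → 3 new (g, a, l)
  "mimor" → 5 new (m, i, m, o, r)
  "sokarun" → 7 new (s, o, k, a, r, u, n)
  "rode" → 4 new (r, o, d, e)
  "fenvenmorso" → 11 new (f, e, n, v, e, n, m, o, r, s, o)
  "rotaka" → prefix "ro" already present; 4 new (t, a, k, a)
  "fenvenne" → prefix "fenven" already present; 2 new (n, e)
  "fenvensoka" → prefix "fenven" already present; 4 new (s, o, k, a)
  "fenvendorven" → prefix "fenven" already present; 6 new (d, o, r, v, e, n)
  "fenvenlin" → prefix "fenven" already present; 3 new (l, i, n)
  "luven" → 5 new (l, u, v, e, n)
  "paneso" → 6 new (p, a, n, e, s, o)
  "fenvenluvi" → prefix "fenvenl" already present; 3 new (u, v, i)
  "fenventor" → prefix "fenven" already present; 3 new (t, o, r)
  "fenvenbeltor" → prefix "fenven" already present; 6 new (b, e, l, t, o, r)
  "fenvensarne" → prefix "fenvens" already present; 4 new (a, r, n, e)
  "belnegal" → 8 new (b, e, l, n, e, g, a, l)
  "fenvenro" → prefix "fenven" already present; 2 new (r, o)
  "fenvenluka" → prefix "fenvenlu" already present; 2 new (k, a)
  "delu" → 4 new (d, e, l, u)
  "fenvenlinde" → prefix "fenvenlin" already present; 2 new (d, e)
Total nodes = 3 + 5 + 7 + 4 + 11 + 4 + 2 + 4 + 6 + 3 + 5 + 6 + 3 + 3 + 6 + 4 + 8 + 2 + 2 + 4 + 2 = 94

94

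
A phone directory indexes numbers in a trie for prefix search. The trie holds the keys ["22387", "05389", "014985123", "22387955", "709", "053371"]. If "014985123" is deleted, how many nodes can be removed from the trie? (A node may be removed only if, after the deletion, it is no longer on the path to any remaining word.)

8

After clearing the end-marker at "014985123", prune upward until reaching a node still needed by another word.
The suffix "14985123" (8 nodes) is used only by "014985123"; the node for "0" still has the child "5", so pruning stops there.
Nodes removed: 8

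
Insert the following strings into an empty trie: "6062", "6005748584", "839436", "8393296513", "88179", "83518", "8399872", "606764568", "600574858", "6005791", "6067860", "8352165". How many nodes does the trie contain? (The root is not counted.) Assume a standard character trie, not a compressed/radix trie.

51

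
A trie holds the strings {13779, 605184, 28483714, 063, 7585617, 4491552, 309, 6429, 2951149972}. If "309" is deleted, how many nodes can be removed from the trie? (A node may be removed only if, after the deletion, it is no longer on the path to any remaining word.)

3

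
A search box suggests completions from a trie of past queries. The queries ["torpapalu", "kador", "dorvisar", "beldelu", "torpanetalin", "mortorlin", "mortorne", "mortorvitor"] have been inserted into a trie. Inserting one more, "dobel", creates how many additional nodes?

The longest prefix of "dobel" already in the trie is "do" (length 2).
Each of the 3 remaining characters creates one node.

3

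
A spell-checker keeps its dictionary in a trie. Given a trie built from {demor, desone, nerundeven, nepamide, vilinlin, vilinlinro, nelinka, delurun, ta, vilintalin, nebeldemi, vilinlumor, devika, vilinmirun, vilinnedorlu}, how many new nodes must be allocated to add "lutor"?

Nothing in the trie begins with "l"; the whole of "lutor" is new.
5 − 0 = 5 new nodes.

5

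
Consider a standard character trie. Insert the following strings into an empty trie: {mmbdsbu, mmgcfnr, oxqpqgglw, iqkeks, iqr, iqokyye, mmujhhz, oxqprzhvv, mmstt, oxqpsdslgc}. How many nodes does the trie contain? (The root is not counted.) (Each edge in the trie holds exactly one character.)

Trace insertions, counting only characters that open a new branch:
  "mmbdsbu" → 7 new (m, m, b, d, s, b, u)
  "mmgcfnr" → prefix "mm" already present; 5 new (g, c, f, n, r)
  "oxqpqgglw" → 9 new (o, x, q, p, q, g, g, l, w)
  "iqkeks" → 6 new (i, q, k, e, k, s)
  "iqr" → prefix "iq" already present; 1 new (r)
  "iqokyye" → prefix "iq" already present; 5 new (o, k, y, y, e)
  "mmujhhz" → prefix "mm" already present; 5 new (u, j, h, h, z)
  "oxqprzhvv" → prefix "oxqp" already present; 5 new (r, z, h, v, v)
  "mmstt" → prefix "mm" already present; 3 new (s, t, t)
  "oxqpsdslgc" → prefix "oxqp" already present; 6 new (s, d, s, l, g, c)
Total nodes = 7 + 5 + 9 + 6 + 1 + 5 + 5 + 5 + 3 + 6 = 52

52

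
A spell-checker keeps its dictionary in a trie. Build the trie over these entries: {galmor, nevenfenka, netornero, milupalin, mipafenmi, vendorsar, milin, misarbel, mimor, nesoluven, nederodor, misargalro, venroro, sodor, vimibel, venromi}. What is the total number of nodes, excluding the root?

95

Trace insertions, counting only characters that open a new branch:
  "galmor" → 6 new (g, a, l, m, o, r)
  "nevenfenka" → 10 new (n, e, v, e, n, f, e, n, k, a)
  "netornero" → prefix "ne" already present; 7 new (t, o, r, n, e, r, o)
  "milupalin" → 9 new (m, i, l, u, p, a, l, i, n)
  "mipafenmi" → prefix "mi" already present; 7 new (p, a, f, e, n, m, i)
  "vendorsar" → 9 new (v, e, n, d, o, r, s, a, r)
  "milin" → prefix "mil" already present; 2 new (i, n)
  "misarbel" → prefix "mi" already present; 6 new (s, a, r, b, e, l)
  "mimor" → prefix "mi" already present; 3 new (m, o, r)
  "nesoluven" → prefix "ne" already present; 7 new (s, o, l, u, v, e, n)
  "nederodor" → prefix "ne" already present; 7 new (d, e, r, o, d, o, r)
  "misargalro" → prefix "misar" already present; 5 new (g, a, l, r, o)
  "venroro" → prefix "ven" already present; 4 new (r, o, r, o)
  "sodor" → 5 new (s, o, d, o, r)
  "vimibel" → prefix "v" already present; 6 new (i, m, i, b, e, l)
  "venromi" → prefix "venro" already present; 2 new (m, i)
Total nodes = 6 + 10 + 7 + 9 + 7 + 9 + 2 + 6 + 3 + 7 + 7 + 5 + 4 + 5 + 6 + 2 = 95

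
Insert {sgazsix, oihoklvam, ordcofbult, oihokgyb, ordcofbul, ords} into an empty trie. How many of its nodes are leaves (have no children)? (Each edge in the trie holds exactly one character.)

A leaf is a node with no children — equivalently, the end of a word that is not a proper prefix of any other stored word.
Those words: "oihokgyb", "oihoklvam", "ordcofbult", "ords", "sgazsix"
Leaf count: 5

5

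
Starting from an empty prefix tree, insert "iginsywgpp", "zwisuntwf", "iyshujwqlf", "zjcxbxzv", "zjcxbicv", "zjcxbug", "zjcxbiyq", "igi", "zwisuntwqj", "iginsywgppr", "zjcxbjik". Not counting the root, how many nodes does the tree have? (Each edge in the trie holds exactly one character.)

Count nodes per top-level branch (shared prefixes stored once):
  'i'-branch (igi, iginsywgpp, iginsywgppr, iyshujwqlf): 20 nodes
  'z'-branch (zjcxbicv, zjcxbiyq, zjcxbjik, zjcxbug, zjcxbxzv, zwisuntwf, zwisuntwqj): 28 nodes
Sum: 48

48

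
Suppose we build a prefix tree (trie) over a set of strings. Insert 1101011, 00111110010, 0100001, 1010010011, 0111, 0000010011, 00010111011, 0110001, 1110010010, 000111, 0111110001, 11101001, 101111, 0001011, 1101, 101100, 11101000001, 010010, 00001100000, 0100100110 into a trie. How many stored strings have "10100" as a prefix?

1

Filter for entries beginning with "10100":
Matches: "1010010011"
Count: 1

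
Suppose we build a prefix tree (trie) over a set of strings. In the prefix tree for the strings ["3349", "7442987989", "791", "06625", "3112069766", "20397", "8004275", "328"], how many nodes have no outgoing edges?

Leaves are exactly the stored words that no other stored word extends.
Those words: "06625", "20397", "3112069766", "328", "3349", "7442987989", "791", "8004275"
Leaf count: 8

8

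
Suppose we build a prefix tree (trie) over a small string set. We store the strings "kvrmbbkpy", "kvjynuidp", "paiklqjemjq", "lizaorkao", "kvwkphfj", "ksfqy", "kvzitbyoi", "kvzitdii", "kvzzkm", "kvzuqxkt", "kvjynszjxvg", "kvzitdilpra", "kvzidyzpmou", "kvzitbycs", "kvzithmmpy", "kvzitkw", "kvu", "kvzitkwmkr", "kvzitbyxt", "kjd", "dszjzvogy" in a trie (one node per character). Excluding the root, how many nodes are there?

107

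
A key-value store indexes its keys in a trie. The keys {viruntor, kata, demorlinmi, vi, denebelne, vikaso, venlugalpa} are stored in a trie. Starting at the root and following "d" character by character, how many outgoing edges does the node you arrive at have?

1

The children of the "d" node are the distinct next characters among strings starting with "d".
Distinct next characters after "d": e.
That node has 1 child edge.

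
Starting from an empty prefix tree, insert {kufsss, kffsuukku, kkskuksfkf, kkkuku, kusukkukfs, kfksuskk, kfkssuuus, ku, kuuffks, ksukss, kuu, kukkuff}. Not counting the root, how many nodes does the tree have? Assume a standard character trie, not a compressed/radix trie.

Trace insertions, counting only characters that open a new branch:
  "kufsss" → 6 new (k, u, f, s, s, s)
  "kffsuukku" → prefix "k" already present; 8 new (f, f, s, u, u, k, k, u)
  "kkskuksfkf" → prefix "k" already present; 9 new (k, s, k, u, k, s, f, k, f)
  "kkkuku" → prefix "kk" already present; 4 new (k, u, k, u)
  "kusukkukfs" → prefix "ku" already present; 8 new (s, u, k, k, u, k, f, s)
  "kfksuskk" → prefix "kf" already present; 6 new (k, s, u, s, k, k)
  "kfkssuuus" → prefix "kfks" already present; 5 new (s, u, u, u, s)
  "ku" → prefix "ku" already present; 0 new (none)
  "kuuffks" → prefix "ku" already present; 5 new (u, f, f, k, s)
  "ksukss" → prefix "k" already present; 5 new (s, u, k, s, s)
  "kuu" → prefix "kuu" already present; 0 new (none)
  "kukkuff" → prefix "ku" already present; 5 new (k, k, u, f, f)
Total nodes = 6 + 8 + 9 + 4 + 8 + 6 + 5 + 0 + 5 + 5 + 0 + 5 = 61

61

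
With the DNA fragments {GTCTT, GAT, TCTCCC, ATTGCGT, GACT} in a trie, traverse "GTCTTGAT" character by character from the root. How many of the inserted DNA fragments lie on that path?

1

Traverse "GTCTTGAT" character by character; count nodes along the way that are marked as word ends.
Prefixes of the query that are stored words: "GTCTT"
Count: 1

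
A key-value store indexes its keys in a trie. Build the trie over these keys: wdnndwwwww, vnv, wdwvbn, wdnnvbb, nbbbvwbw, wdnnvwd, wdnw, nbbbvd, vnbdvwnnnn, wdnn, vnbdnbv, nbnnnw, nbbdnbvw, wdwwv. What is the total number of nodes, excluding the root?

54

Trace insertions, counting only characters that open a new branch:
  "wdnndwwwww" → 10 new (w, d, n, n, d, w, w, w, w, w)
  "vnv" → 3 new (v, n, v)
  "wdwvbn" → prefix "wd" already present; 4 new (w, v, b, n)
  "wdnnvbb" → prefix "wdnn" already present; 3 new (v, b, b)
  "nbbbvwbw" → 8 new (n, b, b, b, v, w, b, w)
  "wdnnvwd" → prefix "wdnnv" already present; 2 new (w, d)
  "wdnw" → prefix "wdn" already present; 1 new (w)
  "nbbbvd" → prefix "nbbbv" already present; 1 new (d)
  "vnbdvwnnnn" → prefix "vn" already present; 8 new (b, d, v, w, n, n, n, n)
  "wdnn" → prefix "wdnn" already present; 0 new (none)
  "vnbdnbv" → prefix "vnbd" already present; 3 new (n, b, v)
  "nbnnnw" → prefix "nb" already present; 4 new (n, n, n, w)
  "nbbdnbvw" → prefix "nbb" already present; 5 new (d, n, b, v, w)
  "wdwwv" → prefix "wdw" already present; 2 new (w, v)
Total nodes = 10 + 3 + 4 + 3 + 8 + 2 + 1 + 1 + 8 + 0 + 3 + 4 + 5 + 2 = 54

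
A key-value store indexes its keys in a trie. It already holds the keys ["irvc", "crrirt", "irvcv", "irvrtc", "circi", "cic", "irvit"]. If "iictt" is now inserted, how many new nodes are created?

4

The longest prefix of "iictt" already in the trie is "i" (length 1).
Each of the 4 remaining characters creates one node.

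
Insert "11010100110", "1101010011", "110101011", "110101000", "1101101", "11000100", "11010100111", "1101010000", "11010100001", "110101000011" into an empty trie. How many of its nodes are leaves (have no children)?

Leaves are exactly the stored words that no other stored word extends.
Those words: "11000100", "110101000011", "11010100110", "11010100111", "110101011", "1101101"
Leaf count: 6

6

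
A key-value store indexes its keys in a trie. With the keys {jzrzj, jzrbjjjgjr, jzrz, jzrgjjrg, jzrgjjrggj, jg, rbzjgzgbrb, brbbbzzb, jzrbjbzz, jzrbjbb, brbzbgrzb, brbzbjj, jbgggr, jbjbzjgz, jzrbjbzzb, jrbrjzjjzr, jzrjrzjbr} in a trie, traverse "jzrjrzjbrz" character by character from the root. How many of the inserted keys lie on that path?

1

Traverse "jzrjrzjbrz" character by character; count nodes along the way that are marked as word ends.
Prefixes of the query that are stored words: "jzrjrzjbr"
Count: 1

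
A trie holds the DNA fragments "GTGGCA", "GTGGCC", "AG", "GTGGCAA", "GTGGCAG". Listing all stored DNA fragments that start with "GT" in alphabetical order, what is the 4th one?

Filter for "GT…" and sort: "GTGGCA", "GTGGCAA", "GTGGCAG", "GTGGCC"
The 4th is GTGGCC.

GTGGCC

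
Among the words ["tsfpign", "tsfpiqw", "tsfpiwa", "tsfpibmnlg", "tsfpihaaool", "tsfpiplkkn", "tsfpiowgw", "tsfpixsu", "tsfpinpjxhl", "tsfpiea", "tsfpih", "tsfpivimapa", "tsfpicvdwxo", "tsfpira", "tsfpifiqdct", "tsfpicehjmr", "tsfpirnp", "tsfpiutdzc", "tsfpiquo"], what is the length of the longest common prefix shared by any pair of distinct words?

Equivalently: take the maximum, over all pairs, of their longest common prefix length.
"tsfpicehjmr" and "tsfpicvdwxo" agree on "tsfpic" (6 characters) before diverging; nothing deeper is shared.
Longest shared-prefix length: 6

6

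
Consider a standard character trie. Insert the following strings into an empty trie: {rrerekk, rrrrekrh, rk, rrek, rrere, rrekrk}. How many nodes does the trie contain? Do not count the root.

17

Trie structure (* marks end of a word):
(root)
└─ r
   ├─ k *
   └─ r
      ├─ e
      │  ├─ k *
      │  │  └─ r
      │  │     └─ k *
      │  └─ r
      │     └─ e *
      │        └─ k
      │           └─ k *
      └─ r
         └─ r
            └─ e
               └─ k
                  └─ r
                     └─ h *
Counting every labelled node above: 17.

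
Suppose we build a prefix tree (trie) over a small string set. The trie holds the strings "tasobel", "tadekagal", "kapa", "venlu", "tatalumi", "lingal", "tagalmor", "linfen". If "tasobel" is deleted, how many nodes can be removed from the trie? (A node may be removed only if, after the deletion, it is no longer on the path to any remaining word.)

5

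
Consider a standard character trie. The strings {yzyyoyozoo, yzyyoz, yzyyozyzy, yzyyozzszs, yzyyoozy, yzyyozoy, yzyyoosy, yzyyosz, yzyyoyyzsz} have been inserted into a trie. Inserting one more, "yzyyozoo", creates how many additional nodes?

Walking "yzyyozoo" from the root, the first 7 characters ("yzyyozo") follow existing edges; "o" is the first miss.
So 8 − 7 = 1 new nodes.

1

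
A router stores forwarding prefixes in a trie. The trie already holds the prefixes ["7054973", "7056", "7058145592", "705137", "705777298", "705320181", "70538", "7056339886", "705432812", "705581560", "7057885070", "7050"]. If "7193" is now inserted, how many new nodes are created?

Walking "7193" from the root, the first 1 characters ("7") follow existing edges; "1" is the first miss.
New nodes needed: |"7193"| − 1 = 4 − 1 = 3.

3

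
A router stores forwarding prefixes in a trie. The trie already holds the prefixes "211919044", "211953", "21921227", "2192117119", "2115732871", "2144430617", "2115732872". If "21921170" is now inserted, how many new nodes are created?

1

The longest prefix of "21921170" already in the trie is "2192117" (length 7).
So 8 − 7 = 1 new nodes.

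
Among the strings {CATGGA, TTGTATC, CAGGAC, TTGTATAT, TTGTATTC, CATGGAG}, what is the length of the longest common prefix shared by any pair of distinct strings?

The deepest shared node is where two words last agree before diverging.
"CATGGA" and "CATGGAG" agree on "CATGGA" (6 characters) before diverging; nothing deeper is shared.
Longest shared-prefix length: 6

6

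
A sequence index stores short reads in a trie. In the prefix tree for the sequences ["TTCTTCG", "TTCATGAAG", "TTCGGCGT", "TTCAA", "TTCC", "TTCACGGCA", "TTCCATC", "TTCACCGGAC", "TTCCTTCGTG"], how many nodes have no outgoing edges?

8

Leaves are exactly the stored words that no other stored word extends.
Those words: "TTCAA", "TTCACCGGAC", "TTCACGGCA", "TTCATGAAG", "TTCCATC", "TTCCTTCGTG", "TTCGGCGT", "TTCTTCG"
Leaf count: 8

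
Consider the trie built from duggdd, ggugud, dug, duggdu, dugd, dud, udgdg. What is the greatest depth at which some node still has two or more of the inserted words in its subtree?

5

Equivalently: take the maximum, over all pairs, of their longest common prefix length.
"duggdd" and "duggdu" agree on "duggd" (5 characters) before diverging; nothing deeper is shared.
Longest shared-prefix length: 5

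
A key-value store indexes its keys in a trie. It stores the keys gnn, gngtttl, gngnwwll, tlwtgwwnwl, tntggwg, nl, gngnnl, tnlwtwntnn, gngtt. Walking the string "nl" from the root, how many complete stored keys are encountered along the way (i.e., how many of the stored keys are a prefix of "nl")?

Check each prefix of "nl" against the stored set — each match is an end-marker on the path.
Prefixes of the query that are stored words: "nl"
Count: 1

1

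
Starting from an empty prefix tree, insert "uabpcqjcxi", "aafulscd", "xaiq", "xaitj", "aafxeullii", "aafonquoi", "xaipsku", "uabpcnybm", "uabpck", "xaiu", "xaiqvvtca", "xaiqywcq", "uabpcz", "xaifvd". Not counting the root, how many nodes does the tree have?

60

Trace insertions, counting only characters that open a new branch:
  "uabpcqjcxi" → 10 new (u, a, b, p, c, q, j, c, x, i)
  "aafulscd" → 8 new (a, a, f, u, l, s, c, d)
  "xaiq" → 4 new (x, a, i, q)
  "xaitj" → prefix "xai" already present; 2 new (t, j)
  "aafxeullii" → prefix "aaf" already present; 7 new (x, e, u, l, l, i, i)
  "aafonquoi" → prefix "aaf" already present; 6 new (o, n, q, u, o, i)
  "xaipsku" → prefix "xai" already present; 4 new (p, s, k, u)
  "uabpcnybm" → prefix "uabpc" already present; 4 new (n, y, b, m)
  "uabpck" → prefix "uabpc" already present; 1 new (k)
  "xaiu" → prefix "xai" already present; 1 new (u)
  "xaiqvvtca" → prefix "xaiq" already present; 5 new (v, v, t, c, a)
  "xaiqywcq" → prefix "xaiq" already present; 4 new (y, w, c, q)
  "uabpcz" → prefix "uabpc" already present; 1 new (z)
  "xaifvd" → prefix "xai" already present; 3 new (f, v, d)
Total nodes = 10 + 8 + 4 + 2 + 7 + 6 + 4 + 4 + 1 + 1 + 5 + 4 + 1 + 3 = 60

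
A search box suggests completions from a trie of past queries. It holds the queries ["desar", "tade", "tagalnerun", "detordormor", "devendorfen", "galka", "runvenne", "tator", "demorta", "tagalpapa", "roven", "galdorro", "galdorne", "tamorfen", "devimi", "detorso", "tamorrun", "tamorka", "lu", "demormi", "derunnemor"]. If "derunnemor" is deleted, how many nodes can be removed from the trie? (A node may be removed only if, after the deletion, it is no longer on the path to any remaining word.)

8

Walk "derunnemor" from the leaf back toward the root, removing each node that no remaining word uses.
The suffix "runnemor" (8 nodes) is used only by "derunnemor"; the node for "de" still has the child "s", so pruning stops there.
Nodes removed: 8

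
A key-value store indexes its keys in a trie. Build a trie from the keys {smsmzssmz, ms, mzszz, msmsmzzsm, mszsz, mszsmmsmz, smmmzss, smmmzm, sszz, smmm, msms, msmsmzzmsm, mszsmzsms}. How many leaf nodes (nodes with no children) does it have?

10

A leaf is a node with no children — equivalently, the end of a word that is not a proper prefix of any other stored word.
Those words: "msmsmzzmsm", "msmsmzzsm", "mszsmmsmz", "mszsmzsms", "mszsz", "mzszz", "smmmzm", "smmmzss", "smsmzssmz", "sszz"
Leaf count: 10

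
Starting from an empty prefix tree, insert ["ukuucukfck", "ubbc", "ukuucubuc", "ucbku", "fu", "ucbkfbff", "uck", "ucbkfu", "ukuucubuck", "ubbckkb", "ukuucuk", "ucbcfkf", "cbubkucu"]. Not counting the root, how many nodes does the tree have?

Insert word by word; a character creates a node only if that edge doesn't already exist:
  "ukuucukfck" → 10 new (u, k, u, u, c, u, k, f, c, k)
  "ubbc" → prefix "u" already present; 3 new (b, b, c)
  "ukuucubuc" → prefix "ukuucu" already present; 3 new (b, u, c)
  "ucbku" → prefix "u" already present; 4 new (c, b, k, u)
  "fu" → 2 new (f, u)
  "ucbkfbff" → prefix "ucbk" already present; 4 new (f, b, f, f)
  "uck" → prefix "uc" already present; 1 new (k)
  "ucbkfu" → prefix "ucbkf" already present; 1 new (u)
  "ukuucubuck" → prefix "ukuucubuc" already present; 1 new (k)
  "ubbckkb" → prefix "ubbc" already present; 3 new (k, k, b)
  "ukuucuk" → prefix "ukuucuk" already present; 0 new (none)
  "ucbcfkf" → prefix "ucb" already present; 4 new (c, f, k, f)
  "cbubkucu" → 8 new (c, b, u, b, k, u, c, u)
Total nodes = 10 + 3 + 3 + 4 + 2 + 4 + 1 + 1 + 1 + 3 + 0 + 4 + 8 = 44

44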